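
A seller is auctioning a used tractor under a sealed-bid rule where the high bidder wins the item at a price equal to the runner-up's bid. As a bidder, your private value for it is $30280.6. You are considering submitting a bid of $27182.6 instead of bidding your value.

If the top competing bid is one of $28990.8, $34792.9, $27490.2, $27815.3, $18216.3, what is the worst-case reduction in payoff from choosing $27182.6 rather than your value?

$28990.8: truthful gives $1289.8, deviation gives $0 → loss $1289.8.
$34792.9: same outcome either way → loss $0.
$27490.2: truthful gives $2790.4, deviation gives $0 → loss $2790.4.
$27815.3: truthful gives $2465.3, deviation gives $0 → loss $2465.3.
$18216.3: same outcome either way → loss $0.
Maximum loss: $2790.4.

$2790.4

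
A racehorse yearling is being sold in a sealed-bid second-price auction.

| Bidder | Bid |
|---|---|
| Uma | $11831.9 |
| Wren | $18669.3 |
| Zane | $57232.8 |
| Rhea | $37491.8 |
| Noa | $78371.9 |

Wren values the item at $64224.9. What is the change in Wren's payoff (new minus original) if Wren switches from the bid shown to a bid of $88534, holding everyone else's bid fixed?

The highest bid among the other bidders is $78371.9; Wren's bid doesn't change that.
Original bid $18669.3: Wren is not highest (top rival bid is $78371.9); payoff $0.
Alternative bid $88534: Wren is highest, pays the top rival bid $78371.9; payoff $64224.9 − $78371.9 = −$14147.
Change in payoff = −$14147 − ($0) = −$14147.

−$14147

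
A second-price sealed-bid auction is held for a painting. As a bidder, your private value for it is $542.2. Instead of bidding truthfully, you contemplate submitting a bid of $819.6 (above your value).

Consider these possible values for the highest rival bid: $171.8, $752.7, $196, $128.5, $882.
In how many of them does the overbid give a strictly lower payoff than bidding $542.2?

1

The deviation hurts exactly when the highest competing bid lies strictly between $542.2 and $819.6 — overbidding then wins at a price above your value.
$171.8: below both → same outcome either way.
$752.7: inside the interval → strictly worse (loss $210.5).
$196: below both → same outcome either way.
$128.5: below both → same outcome either way.
$882: above both → same outcome either way.
Count: 1.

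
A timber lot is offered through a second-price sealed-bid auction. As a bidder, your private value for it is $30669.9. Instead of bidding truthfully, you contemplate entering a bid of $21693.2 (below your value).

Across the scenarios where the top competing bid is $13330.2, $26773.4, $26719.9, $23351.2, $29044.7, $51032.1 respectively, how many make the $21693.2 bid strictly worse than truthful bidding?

4

The deviation hurts exactly when the highest competing bid lies strictly between $21693.2 and $30669.9 — underbidding then forfeits a profitable win.
$13330.2: below both → same outcome either way.
$26773.4: inside the interval → strictly worse (loss $3896.5).
$26719.9: inside the interval → strictly worse (loss $3950).
$23351.2: inside the interval → strictly worse (loss $7318.7).
$29044.7: inside the interval → strictly worse (loss $1625.2).
$51032.1: above both → same outcome either way.
Count: 4.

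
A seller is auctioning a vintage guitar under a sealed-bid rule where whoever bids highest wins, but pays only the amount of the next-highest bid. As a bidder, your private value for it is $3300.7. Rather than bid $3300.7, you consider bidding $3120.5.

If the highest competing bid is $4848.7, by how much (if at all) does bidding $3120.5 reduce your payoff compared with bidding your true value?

$0

Bidding your value $3300.7: you lose (since $3300.7 < $4848.7). Payoff $0.
Bidding $3120.5: you lose. Payoff $0.
Difference = $0 − $0 = $0; both bids lead to the same outcome because the competing bid is above both your value and your alternative bid.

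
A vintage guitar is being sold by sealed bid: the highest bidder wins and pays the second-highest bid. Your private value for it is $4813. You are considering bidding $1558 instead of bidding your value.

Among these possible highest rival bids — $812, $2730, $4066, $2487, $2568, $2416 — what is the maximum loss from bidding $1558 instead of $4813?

$812: same outcome either way → loss $0.
$2730: truthful gives $2083, deviation gives $0 → loss $2083.
$4066: truthful gives $747, deviation gives $0 → loss $747.
$2487: truthful gives $2326, deviation gives $0 → loss $2326.
$2568: truthful gives $2245, deviation gives $0 → loss $2245.
$2416: truthful gives $2397, deviation gives $0 → loss $2397.
Maximum loss: $2397.

$2397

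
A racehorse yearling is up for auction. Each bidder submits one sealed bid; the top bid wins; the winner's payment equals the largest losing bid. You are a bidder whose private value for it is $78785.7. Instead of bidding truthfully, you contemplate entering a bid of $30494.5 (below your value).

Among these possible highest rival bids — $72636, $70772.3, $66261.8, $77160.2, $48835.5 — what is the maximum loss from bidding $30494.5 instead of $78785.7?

$72636: truthful gives $6149.7, deviation gives $0 → loss $6149.7.
$70772.3: truthful gives $8013.4, deviation gives $0 → loss $8013.4.
$66261.8: truthful gives $12523.9, deviation gives $0 → loss $12523.9.
$77160.2: truthful gives $1625.5, deviation gives $0 → loss $1625.5.
$48835.5: truthful gives $29950.2, deviation gives $0 → loss $29950.2.
Maximum loss: $29950.2.

$29950.2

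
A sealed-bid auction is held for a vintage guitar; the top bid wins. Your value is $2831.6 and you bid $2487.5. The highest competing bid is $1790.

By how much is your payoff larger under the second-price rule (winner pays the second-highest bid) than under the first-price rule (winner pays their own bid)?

$697.5

You have the highest bid, so you win under either rule.
Second-price: pay $1790 → payoff $1041.6.
First-price: pay your own bid $2487.5 → payoff $344.1.
Difference = $1041.6 − ($344.1) = $697.5.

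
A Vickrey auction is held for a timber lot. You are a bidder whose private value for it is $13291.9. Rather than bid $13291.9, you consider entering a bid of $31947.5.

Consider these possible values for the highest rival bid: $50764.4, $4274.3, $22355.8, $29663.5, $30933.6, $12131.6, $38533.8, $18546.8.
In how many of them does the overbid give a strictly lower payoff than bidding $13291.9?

4

The deviation hurts exactly when the highest competing bid lies strictly between $13291.9 and $31947.5 — overbidding then wins at a price above your value.
$50764.4: above both → same outcome either way.
$4274.3: below both → same outcome either way.
$22355.8: inside the interval → strictly worse (loss $9063.9).
$29663.5: inside the interval → strictly worse (loss $16371.6).
$30933.6: inside the interval → strictly worse (loss $17641.7).
$12131.6: below both → same outcome either way.
$38533.8: above both → same outcome either way.
$18546.8: inside the interval → strictly worse (loss $5254.9).
Count: 4.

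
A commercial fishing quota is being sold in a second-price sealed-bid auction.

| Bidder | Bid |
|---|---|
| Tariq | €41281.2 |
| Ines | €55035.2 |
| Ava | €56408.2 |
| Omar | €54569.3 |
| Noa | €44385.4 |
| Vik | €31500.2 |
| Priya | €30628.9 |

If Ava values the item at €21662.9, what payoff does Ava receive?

−€33372.3

Highest bid: Ava at €56408.2, so Ava wins.
Second-highest bid: Ines at €55035.2 — that is the price the winner pays.
Ava's payoff = value − price = €21662.9 − €55035.2 = −€33372.3.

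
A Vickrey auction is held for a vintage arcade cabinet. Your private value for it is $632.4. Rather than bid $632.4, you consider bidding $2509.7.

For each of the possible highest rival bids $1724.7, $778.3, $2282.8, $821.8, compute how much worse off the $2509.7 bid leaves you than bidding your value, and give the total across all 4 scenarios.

$3078

The deviation costs you only when the competing bid falls strictly between $632.4 and $2509.7; elsewhere both bids give the same outcome.
$1724.7: truthful payoff $0, deviation payoff −$1092.3 → loss $1092.3.
$778.3: truthful payoff $0, deviation payoff −$145.9 → loss $145.9.
$2282.8: truthful payoff $0, deviation payoff −$1650.4 → loss $1650.4.
$821.8: truthful payoff $0, deviation payoff −$189.4 → loss $189.4.
Total loss = $1092.3 + $145.9 + $1650.4 + $189.4 = $3078.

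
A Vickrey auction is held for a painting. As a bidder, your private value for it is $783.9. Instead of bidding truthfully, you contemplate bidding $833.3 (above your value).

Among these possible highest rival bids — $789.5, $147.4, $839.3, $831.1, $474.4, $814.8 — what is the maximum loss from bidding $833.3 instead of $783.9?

$789.5: truthful gives $0, deviation gives −$5.6 → loss $5.6.
$147.4: same outcome either way → loss $0.
$839.3: same outcome either way → loss $0.
$831.1: truthful gives $0, deviation gives −$47.2 → loss $47.2.
$474.4: same outcome either way → loss $0.
$814.8: truthful gives $0, deviation gives −$30.9 → loss $30.9.
Maximum loss: $47.2.

$47.2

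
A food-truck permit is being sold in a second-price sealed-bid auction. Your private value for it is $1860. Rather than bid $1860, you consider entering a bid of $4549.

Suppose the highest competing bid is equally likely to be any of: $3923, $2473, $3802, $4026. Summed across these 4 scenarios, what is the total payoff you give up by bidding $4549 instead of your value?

$6784

The deviation costs you only when the competing bid falls strictly between $1860 and $4549; elsewhere both bids give the same outcome.
$3923: truthful payoff $0, deviation payoff −$2063 → loss $2063.
$2473: truthful payoff $0, deviation payoff −$613 → loss $613.
$3802: truthful payoff $0, deviation payoff −$1942 → loss $1942.
$4026: truthful payoff $0, deviation payoff −$2166 → loss $2166.
Total loss = $2063 + $613 + $1942 + $2166 = $6784.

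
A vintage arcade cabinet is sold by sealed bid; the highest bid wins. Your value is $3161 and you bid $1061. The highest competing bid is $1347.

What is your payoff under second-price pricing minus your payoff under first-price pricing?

$0

Your bid $1061 is below $1347, so you lose under either rule.
Payoff is $0 in both cases; difference = $0.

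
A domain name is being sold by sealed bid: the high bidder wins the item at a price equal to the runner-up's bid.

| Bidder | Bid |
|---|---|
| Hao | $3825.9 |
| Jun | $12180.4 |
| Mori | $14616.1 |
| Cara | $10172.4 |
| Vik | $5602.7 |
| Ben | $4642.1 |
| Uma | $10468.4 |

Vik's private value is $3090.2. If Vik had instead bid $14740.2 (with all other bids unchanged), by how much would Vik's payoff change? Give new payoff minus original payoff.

The highest bid among the other bidders is $14616.1; Vik's bid doesn't change that.
Original bid $5602.7: Vik is not highest (top rival bid is $14616.1); payoff $0.
Alternative bid $14740.2: Vik is highest, pays the top rival bid $14616.1; payoff $3090.2 − $14616.1 = −$11525.9.
Change in payoff = −$11525.9 − ($0) = −$11525.9.

−$11525.9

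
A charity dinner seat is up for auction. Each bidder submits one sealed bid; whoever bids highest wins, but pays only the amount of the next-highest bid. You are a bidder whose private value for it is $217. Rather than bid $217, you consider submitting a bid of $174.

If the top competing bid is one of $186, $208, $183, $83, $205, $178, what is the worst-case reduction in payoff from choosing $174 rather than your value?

$186: truthful gives $31, deviation gives $0 → loss $31.
$208: truthful gives $9, deviation gives $0 → loss $9.
$183: truthful gives $34, deviation gives $0 → loss $34.
$83: same outcome either way → loss $0.
$205: truthful gives $12, deviation gives $0 → loss $12.
$178: truthful gives $39, deviation gives $0 → loss $39.
Maximum loss: $39.

$39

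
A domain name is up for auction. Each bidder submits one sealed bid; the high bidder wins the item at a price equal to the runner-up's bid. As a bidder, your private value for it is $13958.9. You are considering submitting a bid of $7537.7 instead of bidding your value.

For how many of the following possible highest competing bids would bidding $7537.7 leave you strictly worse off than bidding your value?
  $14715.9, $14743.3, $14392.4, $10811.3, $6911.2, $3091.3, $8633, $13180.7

The deviation hurts exactly when the highest competing bid lies strictly between $7537.7 and $13958.9 — underbidding then forfeits a profitable win.
$14715.9: above both → same outcome either way.
$14743.3: above both → same outcome either way.
$14392.4: above both → same outcome either way.
$10811.3: inside the interval → strictly worse (loss $3147.6).
$6911.2: below both → same outcome either way.
$3091.3: below both → same outcome either way.
$8633: inside the interval → strictly worse (loss $5325.9).
$13180.7: inside the interval → strictly worse (loss $778.2).
Count: 3.

3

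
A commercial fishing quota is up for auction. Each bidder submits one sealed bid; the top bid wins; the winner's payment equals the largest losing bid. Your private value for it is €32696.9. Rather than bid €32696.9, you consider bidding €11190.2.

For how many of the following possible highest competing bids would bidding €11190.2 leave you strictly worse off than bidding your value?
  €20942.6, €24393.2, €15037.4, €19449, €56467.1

The deviation hurts exactly when the highest competing bid lies strictly between €11190.2 and €32696.9 — underbidding then forfeits a profitable win.
€20942.6: inside the interval → strictly worse (loss €11754.3).
€24393.2: inside the interval → strictly worse (loss €8303.7).
€15037.4: inside the interval → strictly worse (loss €17659.5).
€19449: inside the interval → strictly worse (loss €13247.9).
€56467.1: above both → same outcome either way.
Count: 4.

4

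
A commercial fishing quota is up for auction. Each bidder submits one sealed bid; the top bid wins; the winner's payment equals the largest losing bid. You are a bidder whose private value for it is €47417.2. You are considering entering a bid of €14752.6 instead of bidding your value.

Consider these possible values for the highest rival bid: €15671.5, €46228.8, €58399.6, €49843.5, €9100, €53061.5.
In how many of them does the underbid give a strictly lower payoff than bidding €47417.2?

2

The deviation hurts exactly when the highest competing bid lies strictly between €14752.6 and €47417.2 — underbidding then forfeits a profitable win.
€15671.5: inside the interval → strictly worse (loss €31745.7).
€46228.8: inside the interval → strictly worse (loss €1188.4).
€58399.6: above both → same outcome either way.
€49843.5: above both → same outcome either way.
€9100: below both → same outcome either way.
€53061.5: above both → same outcome either way.
Count: 2.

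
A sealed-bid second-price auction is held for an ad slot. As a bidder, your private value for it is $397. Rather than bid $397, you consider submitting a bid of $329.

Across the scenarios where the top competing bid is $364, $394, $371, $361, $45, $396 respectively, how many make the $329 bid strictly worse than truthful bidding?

The deviation hurts exactly when the highest competing bid lies strictly between $329 and $397 — underbidding then forfeits a profitable win.
$364: inside the interval → strictly worse (loss $33).
$394: inside the interval → strictly worse (loss $3).
$371: inside the interval → strictly worse (loss $26).
$361: inside the interval → strictly worse (loss $36).
$45: below both → same outcome either way.
$396: inside the interval → strictly worse (loss $1).
Count: 5.

5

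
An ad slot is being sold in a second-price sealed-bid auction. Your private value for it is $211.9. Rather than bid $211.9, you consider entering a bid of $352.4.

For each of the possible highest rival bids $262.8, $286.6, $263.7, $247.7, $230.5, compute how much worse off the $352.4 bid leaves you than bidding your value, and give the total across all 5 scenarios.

$231.8

The deviation costs you only when the competing bid falls strictly between $211.9 and $352.4; elsewhere both bids give the same outcome.
$262.8: truthful payoff $0, deviation payoff −$50.9 → loss $50.9.
$286.6: truthful payoff $0, deviation payoff −$74.7 → loss $74.7.
$263.7: truthful payoff $0, deviation payoff −$51.8 → loss $51.8.
$247.7: truthful payoff $0, deviation payoff −$35.8 → loss $35.8.
$230.5: truthful payoff $0, deviation payoff −$18.6 → loss $18.6.
Total loss = $50.9 + $74.7 + $51.8 + $35.8 + $18.6 = $231.8.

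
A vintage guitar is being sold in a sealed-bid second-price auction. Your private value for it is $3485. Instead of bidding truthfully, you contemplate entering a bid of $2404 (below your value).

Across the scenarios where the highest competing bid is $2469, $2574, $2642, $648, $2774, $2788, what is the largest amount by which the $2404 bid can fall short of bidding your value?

$2469: truthful gives $1016, deviation gives $0 → loss $1016.
$2574: truthful gives $911, deviation gives $0 → loss $911.
$2642: truthful gives $843, deviation gives $0 → loss $843.
$648: same outcome either way → loss $0.
$2774: truthful gives $711, deviation gives $0 → loss $711.
$2788: truthful gives $697, deviation gives $0 → loss $697.
Maximum loss: $1016.

$1016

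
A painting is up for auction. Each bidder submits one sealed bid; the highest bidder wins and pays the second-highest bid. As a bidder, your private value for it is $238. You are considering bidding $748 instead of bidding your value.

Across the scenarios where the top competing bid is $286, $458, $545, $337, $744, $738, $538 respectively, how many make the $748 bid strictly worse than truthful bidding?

The deviation hurts exactly when the highest competing bid lies strictly between $238 and $748 — overbidding then wins at a price above your value.
$286: inside the interval → strictly worse (loss $48).
$458: inside the interval → strictly worse (loss $220).
$545: inside the interval → strictly worse (loss $307).
$337: inside the interval → strictly worse (loss $99).
$744: inside the interval → strictly worse (loss $506).
$738: inside the interval → strictly worse (loss $500).
$538: inside the interval → strictly worse (loss $300).
Count: 7.

7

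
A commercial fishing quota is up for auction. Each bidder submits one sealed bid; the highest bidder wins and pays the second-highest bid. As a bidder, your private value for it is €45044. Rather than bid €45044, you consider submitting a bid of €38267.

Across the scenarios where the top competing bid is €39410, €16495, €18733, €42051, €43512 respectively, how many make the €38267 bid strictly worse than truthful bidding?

The deviation hurts exactly when the highest competing bid lies strictly between €38267 and €45044 — underbidding then forfeits a profitable win.
€39410: inside the interval → strictly worse (loss €5634).
€16495: below both → same outcome either way.
€18733: below both → same outcome either way.
€42051: inside the interval → strictly worse (loss €2993).
€43512: inside the interval → strictly worse (loss €1532).
Count: 3.

3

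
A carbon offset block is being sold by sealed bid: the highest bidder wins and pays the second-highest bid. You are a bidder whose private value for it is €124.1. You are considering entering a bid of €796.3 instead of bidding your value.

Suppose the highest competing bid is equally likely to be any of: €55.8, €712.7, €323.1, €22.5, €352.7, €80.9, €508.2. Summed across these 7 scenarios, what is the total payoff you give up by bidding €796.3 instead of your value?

€1400.3

The deviation costs you only when the competing bid falls strictly between €124.1 and €796.3; elsewhere both bids give the same outcome.
€55.8: outcomes coincide → loss €0.
€712.7: truthful payoff €0, deviation payoff −€588.6 → loss €588.6.
€323.1: truthful payoff €0, deviation payoff −€199 → loss €199.
€22.5: outcomes coincide → loss €0.
€352.7: truthful payoff €0, deviation payoff −€228.6 → loss €228.6.
€80.9: outcomes coincide → loss €0.
€508.2: truthful payoff €0, deviation payoff −€384.1 → loss €384.1.
Total loss = €588.6 + €199 + €228.6 + €384.1 = €1400.3.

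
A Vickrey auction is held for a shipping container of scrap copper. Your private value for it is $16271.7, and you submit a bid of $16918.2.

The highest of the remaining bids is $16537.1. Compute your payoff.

Your bid $16918.2 exceeds the highest competing bid $16537.1, so you win.
In a second-price auction the winner pays the second-highest bid, $16537.1.
Payoff = value − price = $16271.7 − $16537.1 = −$265.4.

−$265.4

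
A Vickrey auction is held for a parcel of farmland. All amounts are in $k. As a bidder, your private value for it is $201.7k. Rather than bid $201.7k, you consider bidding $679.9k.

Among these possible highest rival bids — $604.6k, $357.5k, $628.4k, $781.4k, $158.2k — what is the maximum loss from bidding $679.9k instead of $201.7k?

$604.6k: truthful gives $0k, deviation gives −$402.9k → loss $402.9k.
$357.5k: truthful gives $0k, deviation gives −$155.8k → loss $155.8k.
$628.4k: truthful gives $0k, deviation gives −$426.7k → loss $426.7k.
$781.4k: same outcome either way → loss $0k.
$158.2k: same outcome either way → loss $0k.
Maximum loss: $426.7k.

$426.7k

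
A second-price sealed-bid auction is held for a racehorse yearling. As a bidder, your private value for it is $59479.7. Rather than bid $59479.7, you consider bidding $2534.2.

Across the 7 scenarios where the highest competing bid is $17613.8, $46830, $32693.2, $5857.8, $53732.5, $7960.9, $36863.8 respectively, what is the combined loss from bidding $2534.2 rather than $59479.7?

$214805.9

The deviation costs you only when the competing bid falls strictly between $2534.2 and $59479.7; elsewhere both bids give the same outcome.
$17613.8: truthful payoff $41865.9, deviation payoff $0 → loss $41865.9.
$46830: truthful payoff $12649.7, deviation payoff $0 → loss $12649.7.
$32693.2: truthful payoff $26786.5, deviation payoff $0 → loss $26786.5.
$5857.8: truthful payoff $53621.9, deviation payoff $0 → loss $53621.9.
$53732.5: truthful payoff $5747.2, deviation payoff $0 → loss $5747.2.
$7960.9: truthful payoff $51518.8, deviation payoff $0 → loss $51518.8.
$36863.8: truthful payoff $22615.9, deviation payoff $0 → loss $22615.9.
Total loss = $41865.9 + $12649.7 + $26786.5 + $53621.9 + $5747.2 + $51518.8 + $22615.9 = $214805.9.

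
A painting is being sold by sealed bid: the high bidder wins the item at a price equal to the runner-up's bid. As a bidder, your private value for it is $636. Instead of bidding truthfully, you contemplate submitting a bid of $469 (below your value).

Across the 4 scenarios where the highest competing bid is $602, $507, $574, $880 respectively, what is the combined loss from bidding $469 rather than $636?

$225

The deviation costs you only when the competing bid falls strictly between $469 and $636; elsewhere both bids give the same outcome.
$602: truthful payoff $34, deviation payoff $0 → loss $34.
$507: truthful payoff $129, deviation payoff $0 → loss $129.
$574: truthful payoff $62, deviation payoff $0 → loss $62.
$880: outcomes coincide → loss $0.
Total loss = $34 + $129 + $62 = $225.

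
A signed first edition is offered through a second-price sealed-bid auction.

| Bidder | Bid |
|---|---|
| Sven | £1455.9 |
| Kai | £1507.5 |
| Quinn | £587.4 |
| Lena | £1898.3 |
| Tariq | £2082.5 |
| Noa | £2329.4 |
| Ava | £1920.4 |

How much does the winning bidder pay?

£2082.5

Highest bid: Noa at £2329.4, so Noa wins.
Second-highest bid: Tariq at £2082.5 — that is the price the winner pays.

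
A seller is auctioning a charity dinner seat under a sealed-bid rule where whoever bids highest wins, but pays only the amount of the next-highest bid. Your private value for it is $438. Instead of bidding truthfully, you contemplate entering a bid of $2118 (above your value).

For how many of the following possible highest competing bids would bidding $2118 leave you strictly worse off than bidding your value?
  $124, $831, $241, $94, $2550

1

The deviation hurts exactly when the highest competing bid lies strictly between $438 and $2118 — overbidding then wins at a price above your value.
$124: below both → same outcome either way.
$831: inside the interval → strictly worse (loss $393).
$241: below both → same outcome either way.
$94: below both → same outcome either way.
$2550: above both → same outcome either way.
Count: 1.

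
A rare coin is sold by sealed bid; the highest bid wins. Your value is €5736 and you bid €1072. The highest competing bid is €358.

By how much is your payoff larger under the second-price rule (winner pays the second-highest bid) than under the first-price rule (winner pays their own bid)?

€714

You have the highest bid, so you win under either rule.
Second-price: pay €358 → payoff €5378.
First-price: pay your own bid €1072 → payoff €4664.
Difference = €5378 − (€4664) = €714.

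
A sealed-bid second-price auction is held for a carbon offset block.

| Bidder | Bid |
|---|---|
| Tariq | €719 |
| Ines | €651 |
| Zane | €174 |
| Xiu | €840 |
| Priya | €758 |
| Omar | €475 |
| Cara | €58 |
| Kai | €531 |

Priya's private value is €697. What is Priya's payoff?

Highest bid: Xiu at €840, so Xiu wins.
Second-highest bid: Priya at €758 — that is the price the winner pays.
Priya did not win, so Priya pays nothing and receives nothing: payoff €0.

€0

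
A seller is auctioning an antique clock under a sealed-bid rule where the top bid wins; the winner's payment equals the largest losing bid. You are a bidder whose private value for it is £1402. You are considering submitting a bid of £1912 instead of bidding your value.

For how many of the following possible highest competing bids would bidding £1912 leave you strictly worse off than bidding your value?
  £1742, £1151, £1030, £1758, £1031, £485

2

The deviation hurts exactly when the highest competing bid lies strictly between £1402 and £1912 — overbidding then wins at a price above your value.
£1742: inside the interval → strictly worse (loss £340).
£1151: below both → same outcome either way.
£1030: below both → same outcome either way.
£1758: inside the interval → strictly worse (loss £356).
£1031: below both → same outcome either way.
£485: below both → same outcome either way.
Count: 2.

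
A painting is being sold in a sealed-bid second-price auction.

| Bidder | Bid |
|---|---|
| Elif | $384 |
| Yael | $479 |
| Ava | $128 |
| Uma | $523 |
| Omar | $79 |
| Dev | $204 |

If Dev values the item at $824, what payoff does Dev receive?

$0

Highest bid: Uma at $523, so Uma wins.
Second-highest bid: Yael at $479 — that is the price the winner pays.
Dev did not win, so Dev pays nothing and receives nothing: payoff $0.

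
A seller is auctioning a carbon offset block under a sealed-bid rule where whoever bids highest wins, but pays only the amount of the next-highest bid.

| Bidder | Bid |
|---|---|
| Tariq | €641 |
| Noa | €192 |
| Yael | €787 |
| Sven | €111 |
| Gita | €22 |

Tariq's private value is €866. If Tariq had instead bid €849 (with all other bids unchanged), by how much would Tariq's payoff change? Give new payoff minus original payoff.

The highest bid among the other bidders is €787; Tariq's bid doesn't change that.
Original bid €641: Tariq is not highest (top rival bid is €787); payoff €0.
Alternative bid €849: Tariq is highest, pays the top rival bid €787; payoff €866 − €787 = €79.
Change in payoff = €79 − (€0) = €79.

€79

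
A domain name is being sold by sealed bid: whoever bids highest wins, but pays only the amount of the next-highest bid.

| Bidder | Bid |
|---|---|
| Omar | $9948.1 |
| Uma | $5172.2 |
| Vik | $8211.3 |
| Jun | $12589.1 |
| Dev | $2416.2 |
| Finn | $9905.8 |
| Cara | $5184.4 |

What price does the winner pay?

Highest bid: Jun at $12589.1, so Jun wins.
Second-highest bid: Omar at $9948.1 — that is the price the winner pays.

$9948.1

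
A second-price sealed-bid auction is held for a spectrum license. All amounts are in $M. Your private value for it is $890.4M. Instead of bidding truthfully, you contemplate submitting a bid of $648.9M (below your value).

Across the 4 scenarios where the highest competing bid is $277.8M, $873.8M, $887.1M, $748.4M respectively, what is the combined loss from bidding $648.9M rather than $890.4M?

$161.9M

The deviation costs you only when the competing bid falls strictly between $648.9M and $890.4M; elsewhere both bids give the same outcome.
$277.8M: outcomes coincide → loss $0M.
$873.8M: truthful payoff $16.6M, deviation payoff $0M → loss $16.6M.
$887.1M: truthful payoff $3.3M, deviation payoff $0M → loss $3.3M.
$748.4M: truthful payoff $142M, deviation payoff $0M → loss $142M.
Total loss = $16.6M + $3.3M + $142M = $161.9M.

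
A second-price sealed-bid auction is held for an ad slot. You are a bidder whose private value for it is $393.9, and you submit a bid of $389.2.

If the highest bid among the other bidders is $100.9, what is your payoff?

Your bid $389.2 exceeds the highest competing bid $100.9, so you win.
In a second-price auction the winner pays the second-highest bid, $100.9.
Payoff = value − price = $393.9 − $100.9 = $293.

$293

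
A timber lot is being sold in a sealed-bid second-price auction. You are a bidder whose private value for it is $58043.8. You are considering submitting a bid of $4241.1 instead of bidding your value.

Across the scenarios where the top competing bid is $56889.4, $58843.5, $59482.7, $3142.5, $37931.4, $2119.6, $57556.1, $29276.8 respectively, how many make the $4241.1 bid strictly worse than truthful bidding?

The deviation hurts exactly when the highest competing bid lies strictly between $4241.1 and $58043.8 — underbidding then forfeits a profitable win.
$56889.4: inside the interval → strictly worse (loss $1154.4).
$58843.5: above both → same outcome either way.
$59482.7: above both → same outcome either way.
$3142.5: below both → same outcome either way.
$37931.4: inside the interval → strictly worse (loss $20112.4).
$2119.6: below both → same outcome either way.
$57556.1: inside the interval → strictly worse (loss $487.7).
$29276.8: inside the interval → strictly worse (loss $28767).
Count: 4.

4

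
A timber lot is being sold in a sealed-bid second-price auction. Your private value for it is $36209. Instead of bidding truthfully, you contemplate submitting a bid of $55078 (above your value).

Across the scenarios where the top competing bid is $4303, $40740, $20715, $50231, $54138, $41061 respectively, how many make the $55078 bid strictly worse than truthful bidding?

4

The deviation hurts exactly when the highest competing bid lies strictly between $36209 and $55078 — overbidding then wins at a price above your value.
$4303: below both → same outcome either way.
$40740: inside the interval → strictly worse (loss $4531).
$20715: below both → same outcome either way.
$50231: inside the interval → strictly worse (loss $14022).
$54138: inside the interval → strictly worse (loss $17929).
$41061: inside the interval → strictly worse (loss $4852).
Count: 4.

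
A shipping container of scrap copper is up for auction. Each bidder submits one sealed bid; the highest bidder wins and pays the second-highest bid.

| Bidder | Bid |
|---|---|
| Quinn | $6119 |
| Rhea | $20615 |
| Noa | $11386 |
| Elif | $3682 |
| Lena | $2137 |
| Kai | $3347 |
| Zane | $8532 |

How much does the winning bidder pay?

$11386

Highest bid: Rhea at $20615, so Rhea wins.
Second-highest bid: Noa at $11386 — that is the price the winner pays.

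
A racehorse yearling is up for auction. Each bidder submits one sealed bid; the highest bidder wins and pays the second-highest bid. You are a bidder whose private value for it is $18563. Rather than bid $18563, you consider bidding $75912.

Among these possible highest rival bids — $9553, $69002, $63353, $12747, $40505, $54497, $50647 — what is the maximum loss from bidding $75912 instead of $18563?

$9553: same outcome either way → loss $0.
$69002: truthful gives $0, deviation gives −$50439 → loss $50439.
$63353: truthful gives $0, deviation gives −$44790 → loss $44790.
$12747: same outcome either way → loss $0.
$40505: truthful gives $0, deviation gives −$21942 → loss $21942.
$54497: truthful gives $0, deviation gives −$35934 → loss $35934.
$50647: truthful gives $0, deviation gives −$32084 → loss $32084.
Maximum loss: $50439.

$50439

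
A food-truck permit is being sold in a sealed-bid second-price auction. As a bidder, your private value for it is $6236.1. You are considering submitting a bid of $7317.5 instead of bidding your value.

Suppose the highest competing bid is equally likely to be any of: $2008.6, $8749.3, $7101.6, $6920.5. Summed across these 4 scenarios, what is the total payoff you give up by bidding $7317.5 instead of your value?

$1549.9

The deviation costs you only when the competing bid falls strictly between $6236.1 and $7317.5; elsewhere both bids give the same outcome.
$2008.6: outcomes coincide → loss $0.
$8749.3: outcomes coincide → loss $0.
$7101.6: truthful payoff $0, deviation payoff −$865.5 → loss $865.5.
$6920.5: truthful payoff $0, deviation payoff −$684.4 → loss $684.4.
Total loss = $865.5 + $684.4 = $1549.9.
Because the price is fixed by the runner-up's bid, deviating from your value can only change a good outcome into a bad one — never the reverse.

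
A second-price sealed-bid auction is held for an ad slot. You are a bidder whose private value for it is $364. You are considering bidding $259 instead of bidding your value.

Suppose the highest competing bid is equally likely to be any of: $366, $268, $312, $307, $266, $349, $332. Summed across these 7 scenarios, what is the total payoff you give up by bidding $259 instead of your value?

The deviation costs you only when the competing bid falls strictly between $259 and $364; elsewhere both bids give the same outcome.
$366: outcomes coincide → loss $0.
$268: truthful payoff $96, deviation payoff $0 → loss $96.
$312: truthful payoff $52, deviation payoff $0 → loss $52.
$307: truthful payoff $57, deviation payoff $0 → loss $57.
$266: truthful payoff $98, deviation payoff $0 → loss $98.
$349: truthful payoff $15, deviation payoff $0 → loss $15.
$332: truthful payoff $32, deviation payoff $0 → loss $32.
Total loss = $96 + $52 + $57 + $98 + $15 + $32 = $350.

$350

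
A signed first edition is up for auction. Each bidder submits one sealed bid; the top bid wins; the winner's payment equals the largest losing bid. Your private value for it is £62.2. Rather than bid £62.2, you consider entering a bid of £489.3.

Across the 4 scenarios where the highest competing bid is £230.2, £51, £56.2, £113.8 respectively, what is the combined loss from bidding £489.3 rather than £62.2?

The deviation costs you only when the competing bid falls strictly between £62.2 and £489.3; elsewhere both bids give the same outcome.
£230.2: truthful payoff £0, deviation payoff −£168 → loss £168.
£51: outcomes coincide → loss £0.
£56.2: outcomes coincide → loss £0.
£113.8: truthful payoff £0, deviation payoff −£51.6 → loss £51.6.
Total loss = £168 + £51.6 = £219.6.
Truthful bidding weakly dominates here: raising your bid can only win items priced above your value, and lowering it can only forfeit items priced below.

£219.6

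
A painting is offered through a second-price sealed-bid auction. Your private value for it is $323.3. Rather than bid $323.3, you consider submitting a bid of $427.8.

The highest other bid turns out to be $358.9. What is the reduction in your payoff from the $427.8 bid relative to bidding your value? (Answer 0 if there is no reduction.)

$35.6

Bidding your value $323.3: you lose (since $323.3 < $358.9). Payoff $0.
Bidding $427.8: you win and pay $358.9. Payoff $323.3 − $358.9 = −$35.6.
The competing bid $358.9 lies between your value and your inflated bid, so overbidding wins an item priced above your value.
Loss from deviating = $0 − (−$35.6) = $35.6.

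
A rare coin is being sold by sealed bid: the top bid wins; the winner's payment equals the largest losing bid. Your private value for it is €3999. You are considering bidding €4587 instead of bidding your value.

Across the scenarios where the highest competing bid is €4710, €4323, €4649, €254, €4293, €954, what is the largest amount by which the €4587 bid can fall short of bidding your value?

€324

€4710: same outcome either way → loss €0.
€4323: truthful gives €0, deviation gives −€324 → loss €324.
€4649: same outcome either way → loss €0.
€254: same outcome either way → loss €0.
€4293: truthful gives €0, deviation gives −€294 → loss €294.
€954: same outcome either way → loss €0.
Maximum loss: €324.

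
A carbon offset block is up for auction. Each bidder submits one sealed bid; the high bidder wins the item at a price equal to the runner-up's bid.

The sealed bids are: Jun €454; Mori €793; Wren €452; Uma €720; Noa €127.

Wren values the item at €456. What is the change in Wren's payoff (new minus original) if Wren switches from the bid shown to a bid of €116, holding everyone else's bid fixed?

The highest bid among the other bidders is €793; Wren's bid doesn't change that.
Original bid €452: Wren is not highest (top rival bid is €793); payoff €0.
Alternative bid €116: Wren is not highest (top rival bid is €793); payoff €0.
Change in payoff = €0 − (€0) = €0.

€0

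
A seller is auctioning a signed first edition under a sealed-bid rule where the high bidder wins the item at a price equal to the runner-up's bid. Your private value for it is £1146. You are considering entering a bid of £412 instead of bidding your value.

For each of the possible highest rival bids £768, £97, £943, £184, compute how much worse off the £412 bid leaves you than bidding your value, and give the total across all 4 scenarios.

£581

The deviation costs you only when the competing bid falls strictly between £412 and £1146; elsewhere both bids give the same outcome.
£768: truthful payoff £378, deviation payoff £0 → loss £378.
£97: outcomes coincide → loss £0.
£943: truthful payoff £203, deviation payoff £0 → loss £203.
£184: outcomes coincide → loss £0.
Total loss = £378 + £203 = £581.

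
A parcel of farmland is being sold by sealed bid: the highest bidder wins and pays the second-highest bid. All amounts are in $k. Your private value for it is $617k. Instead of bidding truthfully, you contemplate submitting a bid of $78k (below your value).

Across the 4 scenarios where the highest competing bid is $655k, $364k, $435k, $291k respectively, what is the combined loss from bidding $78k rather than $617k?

$761k

The deviation costs you only when the competing bid falls strictly between $78k and $617k; elsewhere both bids give the same outcome.
$655k: outcomes coincide → loss $0k.
$364k: truthful payoff $253k, deviation payoff $0k → loss $253k.
$435k: truthful payoff $182k, deviation payoff $0k → loss $182k.
$291k: truthful payoff $326k, deviation payoff $0k → loss $326k.
Total loss = $253k + $182k + $326k = $761k.
Truthful bidding weakly dominates here: raising your bid can only win items priced above your value, and lowering it can only forfeit items priced below.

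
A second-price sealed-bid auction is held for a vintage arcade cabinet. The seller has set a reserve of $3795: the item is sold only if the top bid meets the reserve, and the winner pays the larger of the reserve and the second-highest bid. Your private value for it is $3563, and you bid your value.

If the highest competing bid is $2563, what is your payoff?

$0

Your bid $3563 is the highest bid but falls below the reserve $3795, so the item goes unsold. Payoff $0.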